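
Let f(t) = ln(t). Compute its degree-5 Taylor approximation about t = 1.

Differentiate repeatedly and evaluate at the center.
[(t - 1)^0] = 0;  [(t - 1)^1] = 1;  [(t - 1)^2] = -1/2;  [(t - 1)^3] = 1/3;  [(t - 1)^4] = -1/4;  [(t - 1)^5] = 1/5.

(t - 1)^5/5 - (t - 1)^4/4 + (t - 1)^3/3 - (t - 1)^2/2 + (t - 1)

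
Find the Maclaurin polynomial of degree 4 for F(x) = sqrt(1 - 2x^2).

-x^4/2 - x^2 + 1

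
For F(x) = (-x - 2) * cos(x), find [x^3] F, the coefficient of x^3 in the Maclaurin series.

Shift and add copies of the series according to the polynomial's terms.
F(0) = -2
F′(0) = -1
F′′(0) = 2
F′′′(0) = 3
Dividing each by k! gives the coefficients c_0, ..., c_3.

1/2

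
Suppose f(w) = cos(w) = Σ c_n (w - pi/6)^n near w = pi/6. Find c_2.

-sqrt(3)/4

Use the known series and substitute for the argument.
[(w - pi/6)^0] = sqrt(3)/2;  [(w - pi/6)^1] = -1/2;  [(w - pi/6)^2] = -sqrt(3)/4.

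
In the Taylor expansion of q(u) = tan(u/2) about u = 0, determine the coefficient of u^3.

1/24

q(0) = 0
q′(0) = 1/2
q′′(0) = 0
q′′′(0) = 1/4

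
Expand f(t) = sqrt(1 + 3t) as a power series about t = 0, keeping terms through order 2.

[t^0] = 1;  [t^1] = 3/2;  [t^2] = -9/8.

-9*t^2/8 + 3*t/2 + 1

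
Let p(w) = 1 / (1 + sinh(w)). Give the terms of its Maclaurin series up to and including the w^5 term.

Write 1/(1+u) = 1 - u + u^2 - u^3 + ... and substitute the series for u.
p(0) = 1
p′(0) = -1
p′′(0) = 2
p′′′(0) = -7
p^(4)(0) = 32
p^(5)(0) = -181
The Taylor polynomial is Σ p^(k)(0)/k! · w^k.

-181*w^5/120 + 4*w^4/3 - 7*w^3/6 + w^2 - w + 1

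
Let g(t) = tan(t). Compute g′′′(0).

2

Use the known series and substitute for the argument.
The coefficient of t^3 in the expansion is 1/3, so g′′′(0) = 3! * (1/3) = 2.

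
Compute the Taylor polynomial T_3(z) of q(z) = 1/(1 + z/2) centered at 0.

Apply the Taylor formula c_k = f^(k)(a)/k!.
q(0) = 1
q′(0) = -1/2
q′′(0) = 1/2
q′′′(0) = -3/4

-z^3/8 + z^2/4 - z/2 + 1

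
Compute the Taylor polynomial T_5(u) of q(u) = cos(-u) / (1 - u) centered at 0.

13*u^5/24 + 13*u^4/24 + u^3/2 + u^2/2 + u + 1

Expand each factor separately, then convolve coefficients.
[u^0] = 1;  [u^1] = 1;  [u^2] = 1/2;  [u^3] = 1/2;  [u^4] = 13/24;  [u^5] = 13/24.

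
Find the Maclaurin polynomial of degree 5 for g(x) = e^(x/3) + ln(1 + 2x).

37325*x^5/5832 - 7775*x^4/1944 + 433*x^3/162 - 35*x^2/18 + 7*x/3 + 1

Add the two expansions coefficient-wise.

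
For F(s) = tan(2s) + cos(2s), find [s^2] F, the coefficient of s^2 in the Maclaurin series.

-2

Expand each term separately and add.
[s^0] = 1;  [s^1] = 2;  [s^2] = -2.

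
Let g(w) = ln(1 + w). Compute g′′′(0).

From the series, [w^3] g = 1/3; multiply by 3! = 6 to get 2.

2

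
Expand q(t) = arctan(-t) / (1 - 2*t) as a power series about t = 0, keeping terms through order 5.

Expand 1/(denominator) as a geometric series and multiply by the numerator's series.
q(0) = 0
q′(0) = -1
q′′(0) = -4
q′′′(0) = -22
q^(4)(0) = -176
q^(5)(0) = -1784

-223*t^5/15 - 22*t^4/3 - 11*t^3/3 - 2*t^2 - t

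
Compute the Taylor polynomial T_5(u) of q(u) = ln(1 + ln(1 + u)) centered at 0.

19*u^5/10 - 35*u^4/24 + 7*u^3/6 - u^2 + u

Let u equal the inner series; expand the outer function in u and truncate.
q(0) = 0
q′(0) = 1
q′′(0) = -2
q′′′(0) = 7
q^(4)(0) = -35
q^(5)(0) = 228
Then c_k = q^(k)(0)/k! gives each Taylor coefficient.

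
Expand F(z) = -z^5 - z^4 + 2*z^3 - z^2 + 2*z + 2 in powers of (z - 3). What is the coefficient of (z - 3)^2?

-307

Differentiate repeatedly and evaluate at the center.
F(3) = -271
F′(3) = -463
F′′(3) = -614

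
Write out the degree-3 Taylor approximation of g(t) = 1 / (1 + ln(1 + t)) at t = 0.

-7*t^3/3 + 3*t^2/2 - t + 1

Write 1/(1+u) = 1 - u + u^2 - u^3 + ... and substitute the series for u.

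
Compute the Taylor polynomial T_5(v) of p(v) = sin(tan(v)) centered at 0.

-v^5/40 + v^3/6 + v

Compose series: expand the inner function first, then feed it into the outer expansion.
p(0) = 0
p′(0) = 1
p′′(0) = 0
p′′′(0) = 1
p^(4)(0) = 0
p^(5)(0) = -3
Then c_k = p^(k)(0)/k! gives each Taylor coefficient.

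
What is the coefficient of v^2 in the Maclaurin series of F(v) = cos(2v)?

-2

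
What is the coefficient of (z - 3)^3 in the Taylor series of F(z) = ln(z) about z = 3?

1/81

F(3) = ln(3)
F′(3) = 1/3
F′′(3) = -1/9
F′′′(3) = 2/27
So c_3 = F′′′(3)/3! = 1/81.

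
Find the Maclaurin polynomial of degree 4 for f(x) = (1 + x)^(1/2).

-5*x^4/128 + x^3/16 - x^2/8 + x/2 + 1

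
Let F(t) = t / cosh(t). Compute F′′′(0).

Divide the numerator series by the denominator series (power-series long division).
The coefficient of t^3 in the expansion is -1/2, so F′′′(0) = 3! * (-1/2) = -3.

-3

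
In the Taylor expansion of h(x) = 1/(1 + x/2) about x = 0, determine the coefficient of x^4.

h(0) = 1
h′(0) = -1/2
h′′(0) = 1/2
h′′′(0) = -3/4
h^(4)(0) = 3/2

1/16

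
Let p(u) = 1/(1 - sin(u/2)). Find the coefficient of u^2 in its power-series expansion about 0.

1/4

Compose series: expand the inner function first, then feed it into the outer expansion.
p(0) = 1
p′(0) = 1/2
p′′(0) = 1/2
So c_2 = p′′(0)/2! = 1/4.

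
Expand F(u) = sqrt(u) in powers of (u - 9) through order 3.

Use the known series and substitute for the argument.
F(9) = 3
F′(9) = 1/6
F′′(9) = -1/108
F′′′(9) = 1/648

(u - 9)^3/3888 - (u - 9)^2/216 + (u - 9)/6 + 3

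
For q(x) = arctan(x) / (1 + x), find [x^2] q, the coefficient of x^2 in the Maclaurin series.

Expand each factor separately, then convolve coefficients.
q(0) = 0
q′(0) = 1
q′′(0) = -2
The Taylor polynomial is Σ q^(k)(0)/k! · x^k.

-1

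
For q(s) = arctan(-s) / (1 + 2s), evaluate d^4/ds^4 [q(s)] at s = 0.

Take the Cauchy product of the two expansions.
From the series, [s^4] q = 22/3; multiply by 4! = 24 to get 176.

176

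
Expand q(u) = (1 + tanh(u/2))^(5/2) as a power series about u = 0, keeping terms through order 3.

Compose series: expand the inner function first, then feed it into the outer expansion.
[u^0] = 1;  [u^1] = 5/4;  [u^2] = 15/32;  [u^3] = -25/384.

-25*u^3/384 + 15*u^2/32 + 5*u/4 + 1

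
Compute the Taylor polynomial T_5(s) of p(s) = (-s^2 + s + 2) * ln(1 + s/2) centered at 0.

Multiply each power in the prefactor through the base expansion.
p(0) = 0
p′(0) = 1
p′′(0) = 1/2
p′′′(0) = -13/4
p^(4)(0) = 13/4
p^(5)(0) = -43/8
The Taylor polynomial is Σ p^(k)(0)/k! · s^k.

-43*s^5/960 + 13*s^4/96 - 13*s^3/24 + s^2/4 + s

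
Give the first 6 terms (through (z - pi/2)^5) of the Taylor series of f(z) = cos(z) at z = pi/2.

-(z - pi/2)^5/120 + (z - pi/2)^3/6 - (z - pi/2)

f(pi/2) = 0
f′(pi/2) = -1
f′′(pi/2) = 0
f′′′(pi/2) = 1
f^(4)(pi/2) = 0
f^(5)(pi/2) = -1
The Taylor polynomial is Σ f^(k)(pi/2)/k! · (z - pi/2)^k.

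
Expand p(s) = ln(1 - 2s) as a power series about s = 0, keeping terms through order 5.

p(0) = 0
p′(0) = -2
p′′(0) = -4
p′′′(0) = -16
p^(4)(0) = -96
p^(5)(0) = -768

-32*s^5/5 - 4*s^4 - 8*s^3/3 - 2*s^2 - 2*s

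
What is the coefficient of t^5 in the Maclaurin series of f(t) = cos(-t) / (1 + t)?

Multiply the two series term by term and collect like powers.
f(0) = 1
f′(0) = -1
f′′(0) = 1
f′′′(0) = -3
f^(4)(0) = 13
f^(5)(0) = -65

-13/24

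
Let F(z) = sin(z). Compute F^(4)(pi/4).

The coefficient of (z - pi/4)^4 in the expansion is sqrt(2)/48, so F^(4)(pi/4) = 4! * (sqrt(2)/48) = sqrt(2)/2.

sqrt(2)/2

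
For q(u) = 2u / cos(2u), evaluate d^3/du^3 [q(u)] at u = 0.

24

Write the quotient as an unknown series and match coefficients against numerator = denominator · series.
The coefficient of u^3 in the expansion is 4, so q′′′(0) = 3! * (4) = 24.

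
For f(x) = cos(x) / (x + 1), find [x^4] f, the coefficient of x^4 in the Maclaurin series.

13/24

Use 1/(1 - r) = Σ r^k on the denominator, then take the Cauchy product.
f(0) = 1
f′(0) = -1
f′′(0) = 1
f′′′(0) = -3
f^(4)(0) = 13
So c_4 = f^(4)(0)/4! = 13/24.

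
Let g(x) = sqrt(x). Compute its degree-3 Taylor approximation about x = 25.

(x - 25)^3/50000 - (x - 25)^2/1000 + (x - 25)/10 + 5

[(x - 25)^0] = 5;  [(x - 25)^1] = 1/10;  [(x - 25)^2] = -1/1000;  [(x - 25)^3] = 1/50000.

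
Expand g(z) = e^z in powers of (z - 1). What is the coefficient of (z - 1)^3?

Differentiate repeatedly and evaluate at the center.
g(1) = e
g′(1) = e
g′′(1) = e
g′′′(1) = e
So c_3 = g′′′(1)/3! = e/6.

e/6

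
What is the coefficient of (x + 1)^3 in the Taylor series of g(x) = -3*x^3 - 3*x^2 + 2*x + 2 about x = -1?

g(-1) = 0
g′(-1) = -1
g′′(-1) = 12
g′′′(-1) = -18
Then c_k = g^(k)(-1)/k! gives each Taylor coefficient.

-3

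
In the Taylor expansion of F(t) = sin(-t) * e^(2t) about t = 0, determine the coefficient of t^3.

-11/6

Multiply the two series term by term and collect like powers.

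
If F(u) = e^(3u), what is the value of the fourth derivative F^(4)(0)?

81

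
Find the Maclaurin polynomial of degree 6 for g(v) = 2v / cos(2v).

20*v^5/3 + 4*v^3 + 2*v

Invert the denominator's series and multiply.
g(0) = 0
g′(0) = 2
g′′(0) = 0
g′′′(0) = 24
g^(4)(0) = 0
g^(5)(0) = 800
g^(6)(0) = 0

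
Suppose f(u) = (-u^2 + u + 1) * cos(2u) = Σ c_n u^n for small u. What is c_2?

Shift and add copies of the series according to the polynomial's terms.
f(0) = 1
f′(0) = 1
f′′(0) = -6

-3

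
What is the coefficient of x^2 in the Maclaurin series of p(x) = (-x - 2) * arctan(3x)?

Multiply each power in the prefactor through the base expansion.
p(0) = 0
p′(0) = -6
p′′(0) = -6

-3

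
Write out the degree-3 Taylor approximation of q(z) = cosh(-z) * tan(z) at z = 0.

5*z^3/6 + z

Multiply the two series term by term and collect like powers.
q(0) = 0
q′(0) = 1
q′′(0) = 0
q′′′(0) = 5
The Taylor polynomial is Σ q^(k)(0)/k! · z^k.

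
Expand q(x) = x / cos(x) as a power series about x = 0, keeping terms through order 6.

5*x^5/24 + x^3/2 + x

Write the quotient as an unknown series and match coefficients against numerator = denominator · series.
[x^0] = 0;  [x^1] = 1;  [x^2] = 0;  [x^3] = 1/2;  [x^4] = 0;  [x^5] = 5/24;  [x^6] = 0.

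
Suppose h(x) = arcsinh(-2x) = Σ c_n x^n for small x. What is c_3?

[x^0] = 0;  [x^1] = -2;  [x^2] = 0;  [x^3] = 4/3.

4/3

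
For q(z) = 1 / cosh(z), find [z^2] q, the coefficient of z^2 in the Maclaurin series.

Divide the numerator series by the denominator series (power-series long division).
q(0) = 1
q′(0) = 0
q′′(0) = -1

-1/2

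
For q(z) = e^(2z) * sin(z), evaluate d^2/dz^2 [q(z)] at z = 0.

4

Multiply the two series term by term and collect like powers.
From the series, [z^2] q = 2; multiply by 2! = 2 to get 4.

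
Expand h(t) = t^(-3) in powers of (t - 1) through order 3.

h(1) = 1
h′(1) = -3
h′′(1) = 12
h′′′(1) = -60

-10*(t - 1)^3 + 6*(t - 1)^2 - 3*(t - 1) + 1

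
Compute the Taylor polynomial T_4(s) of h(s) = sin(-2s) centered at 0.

4*s^3/3 - 2*s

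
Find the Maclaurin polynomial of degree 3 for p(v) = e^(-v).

-v^3/6 + v^2/2 - v + 1

p(0) = 1
p′(0) = -1
p′′(0) = 1
p′′′(0) = -1
The Taylor polynomial is Σ p^(k)(0)/k! · v^k.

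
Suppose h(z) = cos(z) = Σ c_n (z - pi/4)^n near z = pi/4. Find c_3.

sqrt(2)/12

h(pi/4) = sqrt(2)/2
h′(pi/4) = -sqrt(2)/2
h′′(pi/4) = -sqrt(2)/2
h′′′(pi/4) = sqrt(2)/2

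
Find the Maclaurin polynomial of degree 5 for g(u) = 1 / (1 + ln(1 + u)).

Use the geometric series for the reciprocal, then substitute.
g(0) = 1
g′(0) = -1
g′′(0) = 3
g′′′(0) = -14
g^(4)(0) = 88
g^(5)(0) = -694
Then c_k = g^(k)(0)/k! gives each Taylor coefficient.

-347*u^5/60 + 11*u^4/3 - 7*u^3/3 + 3*u^2/2 - u + 1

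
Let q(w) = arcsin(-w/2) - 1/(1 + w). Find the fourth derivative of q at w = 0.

Combine the two series term by term.
The coefficient of w^4 in the expansion is -1, so q^(4)(0) = 4! * (-1) = -24.

-24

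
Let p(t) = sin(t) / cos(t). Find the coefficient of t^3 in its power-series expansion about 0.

1/3

Write the quotient as an unknown series and match coefficients against numerator = denominator · series.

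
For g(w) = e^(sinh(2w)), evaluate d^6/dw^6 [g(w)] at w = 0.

Substitute the inner expansion into the outer series and collect powers.
The coefficient of w^6 in the expansion is 148/45, so g^(6)(0) = 6! * (148/45) = 2368.

2368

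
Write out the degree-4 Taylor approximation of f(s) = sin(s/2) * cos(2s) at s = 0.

Take the Cauchy product of the two expansions.
f(0) = 0
f′(0) = 1/2
f′′(0) = 0
f′′′(0) = -49/8
f^(4)(0) = 0
Then c_k = f^(k)(0)/k! gives each Taylor coefficient.

-49*s^3/48 + s/2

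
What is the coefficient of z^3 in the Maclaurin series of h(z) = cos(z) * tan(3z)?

15/2

Expand each factor separately, then convolve coefficients.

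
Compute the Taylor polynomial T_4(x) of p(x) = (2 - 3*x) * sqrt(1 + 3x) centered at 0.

Multiply each power in the prefactor through the base expansion.
[x^0] = 2;  [x^1] = 0;  [x^2] = -27/4;  [x^3] = 27/4;  [x^4] = -729/64.

-729*x^4/64 + 27*x^3/4 - 27*x^2/4 + 2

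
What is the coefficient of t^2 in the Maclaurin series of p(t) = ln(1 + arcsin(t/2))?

-1/8

Let u equal the inner series; expand the outer function in u and truncate.
p(0) = 0
p′(0) = 1/2
p′′(0) = -1/4
The Taylor polynomial is Σ p^(k)(0)/k! · t^k.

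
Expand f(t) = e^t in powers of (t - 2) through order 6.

(t - 2)^6*e^(2)/720 + (t - 2)^5*e^(2)/120 + (t - 2)^4*e^(2)/24 + (t - 2)^3*e^(2)/6 + (t - 2)^2*e^(2)/2 + (t - 2)*e^(2) + e^(2)

Differentiate repeatedly and evaluate at the center.
[(t - 2)^0] = e^(2);  [(t - 2)^1] = e^(2);  [(t - 2)^2] = e^(2)/2;  [(t - 2)^3] = e^(2)/6;  [(t - 2)^4] = e^(2)/24;  [(t - 2)^5] = e^(2)/120;  [(t - 2)^6] = e^(2)/720.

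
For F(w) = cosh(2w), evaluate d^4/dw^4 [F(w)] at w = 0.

Compute the successive derivatives at the expansion point and divide by k!.
The coefficient of w^4 in the expansion is 2/3, so F^(4)(0) = 4! * (2/3) = 16.

16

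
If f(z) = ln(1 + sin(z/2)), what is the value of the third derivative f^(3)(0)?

Substitute the inner expansion into the outer series and collect powers.
The coefficient of z^3 in the expansion is 1/48, so f′′′(0) = 3! * (1/48) = 1/8.

1/8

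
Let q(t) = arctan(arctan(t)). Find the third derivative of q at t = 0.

-4

Substitute the inner expansion into the outer series and collect powers.
The coefficient of t^3 in the expansion is -2/3, so q′′′(0) = 3! * (-2/3) = -4.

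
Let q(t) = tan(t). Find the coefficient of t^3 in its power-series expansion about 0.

q(0) = 0
q′(0) = 1
q′′(0) = 0
q′′′(0) = 2
So c_3 = q′′′(0)/3! = 1/3.

1/3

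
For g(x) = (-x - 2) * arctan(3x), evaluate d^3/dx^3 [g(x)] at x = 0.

Distribute the polynomial across the series and collect like powers.
From the series, [x^3] g = 18; multiply by 3! = 6 to get 108.

108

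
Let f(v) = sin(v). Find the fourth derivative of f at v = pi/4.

sqrt(2)/2

From the series, [(v - pi/4)^4] f = sqrt(2)/48; multiply by 4! = 24 to get sqrt(2)/2.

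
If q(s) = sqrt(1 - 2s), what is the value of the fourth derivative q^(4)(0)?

-15

The coefficient of s^4 in the expansion is -5/8, so q^(4)(0) = 4! * (-5/8) = -15.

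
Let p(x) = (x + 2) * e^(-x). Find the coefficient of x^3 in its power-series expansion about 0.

Distribute the polynomial across the series and collect like powers.

1/6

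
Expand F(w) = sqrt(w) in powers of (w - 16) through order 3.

Compute the successive derivatives at the expansion point and divide by k!.
F(16) = 4
F′(16) = 1/8
F′′(16) = -1/256
F′′′(16) = 3/8192
Dividing each by k! gives the coefficients c_0, ..., c_3.

(w - 16)^3/16384 - (w - 16)^2/512 + (w - 16)/8 + 4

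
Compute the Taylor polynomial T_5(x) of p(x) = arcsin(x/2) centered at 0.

Compute the successive derivatives at the expansion point and divide by k!.
p(0) = 0
p′(0) = 1/2
p′′(0) = 0
p′′′(0) = 1/8
p^(4)(0) = 0
p^(5)(0) = 9/32
Dividing each by k! gives the coefficients c_0, ..., c_5.

3*x^5/1280 + x^3/48 + x/2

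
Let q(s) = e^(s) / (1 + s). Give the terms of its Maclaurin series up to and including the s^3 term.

Expand each factor separately, then convolve coefficients.
q(0) = 1
q′(0) = 0
q′′(0) = 1
q′′′(0) = -2

-s^3/3 + s^2/2 + 1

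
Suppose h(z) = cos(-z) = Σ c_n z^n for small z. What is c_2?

h(0) = 1
h′(0) = 0
h′′(0) = -1

-1/2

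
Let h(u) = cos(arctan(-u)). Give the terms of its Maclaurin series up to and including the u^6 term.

-5*u^6/16 + 3*u^4/8 - u^2/2 + 1

Plug the Maclaurin series of the inner function into that of the outer and collect terms.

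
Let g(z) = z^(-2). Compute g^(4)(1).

Differentiate repeatedly and evaluate at the center.
The coefficient of (z - 1)^4 in the expansion is 5, so g^(4)(1) = 4! * (5) = 120.

120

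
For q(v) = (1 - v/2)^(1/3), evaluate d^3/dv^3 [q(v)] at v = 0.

-5/108

The coefficient of v^3 in the expansion is -5/648, so q′′′(0) = 3! * (-5/648) = -5/108.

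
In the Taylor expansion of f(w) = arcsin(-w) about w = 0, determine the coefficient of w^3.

f(0) = 0
f′(0) = -1
f′′(0) = 0
f′′′(0) = -1
So c_3 = f′′′(0)/3! = -1/6.

-1/6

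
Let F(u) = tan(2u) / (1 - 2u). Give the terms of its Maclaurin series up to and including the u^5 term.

Write out both Maclaurin series and multiply, keeping only the needed powers.
[u^0] = 0;  [u^1] = 2;  [u^2] = 4;  [u^3] = 32/3;  [u^4] = 64/3;  [u^5] = 704/15.

704*u^5/15 + 64*u^4/3 + 32*u^3/3 + 4*u^2 + 2*u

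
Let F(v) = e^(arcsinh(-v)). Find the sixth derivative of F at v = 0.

45

Plug the Maclaurin series of the inner function into that of the outer and collect terms.
From the series, [v^6] F = 1/16; multiply by 6! = 720 to get 45.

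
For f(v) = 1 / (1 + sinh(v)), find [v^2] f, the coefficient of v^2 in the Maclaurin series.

1

Expand as Σ (-1)^k u^k with u equal to the inner function's series.
[v^0] = 1;  [v^1] = -1;  [v^2] = 1.
So c_2 = f′′(0)/2! = 1.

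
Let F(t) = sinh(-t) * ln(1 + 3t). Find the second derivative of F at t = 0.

-6

Multiply the two series term by term and collect like powers.
The coefficient of t^2 in the expansion is -3, so F′′(0) = 2! * (-3) = -6.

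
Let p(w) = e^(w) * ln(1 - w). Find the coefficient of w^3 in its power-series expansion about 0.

Take the Cauchy product of the two expansions.

-4/3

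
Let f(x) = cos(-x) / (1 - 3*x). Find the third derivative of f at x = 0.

Multiply the numerator's expansion by the denominator's geometric series.
The coefficient of x^3 in the expansion is 51/2, so f′′′(0) = 3! * (51/2) = 153.

153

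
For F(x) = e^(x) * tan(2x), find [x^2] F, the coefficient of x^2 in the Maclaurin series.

2

Multiply the two series term by term and collect like powers.
F(0) = 0
F′(0) = 2
F′′(0) = 4
So c_2 = F′′(0)/2! = 2.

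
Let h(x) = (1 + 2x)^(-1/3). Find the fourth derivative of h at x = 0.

From the series, [x^4] h = 560/243; multiply by 4! = 24 to get 4480/81.

4480/81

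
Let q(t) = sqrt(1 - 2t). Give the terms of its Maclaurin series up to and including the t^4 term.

Differentiate repeatedly and evaluate at the center.
q(0) = 1
q′(0) = -1
q′′(0) = -1
q′′′(0) = -3
q^(4)(0) = -15
Then c_k = q^(k)(0)/k! gives each Taylor coefficient.

-5*t^4/8 - t^3/2 - t^2/2 - t + 1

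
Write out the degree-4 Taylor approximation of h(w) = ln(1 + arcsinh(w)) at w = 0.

-w^4/12 + w^3/6 - w^2/2 + w

Substitute the inner expansion into the outer series and collect powers.
h(0) = 0
h′(0) = 1
h′′(0) = -1
h′′′(0) = 1
h^(4)(0) = -2
Dividing each by k! gives the coefficients c_0, ..., c_4.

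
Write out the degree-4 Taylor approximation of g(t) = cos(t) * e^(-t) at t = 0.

-t^4/6 + t^3/3 - t + 1

Take the Cauchy product of the two expansions.
g(0) = 1
g′(0) = -1
g′′(0) = 0
g′′′(0) = 2
g^(4)(0) = -4
Then c_k = g^(k)(0)/k! gives each Taylor coefficient.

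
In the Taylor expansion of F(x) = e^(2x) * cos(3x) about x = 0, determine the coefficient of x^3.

-23/3

Expand each factor separately, then convolve coefficients.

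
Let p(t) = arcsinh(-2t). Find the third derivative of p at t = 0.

8

The coefficient of t^3 in the expansion is 4/3, so p′′′(0) = 3! * (4/3) = 8.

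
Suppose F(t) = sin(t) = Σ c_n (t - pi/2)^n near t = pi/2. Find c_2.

-1/2

Apply the Taylor formula c_k = f^(k)(a)/k!.
[(t - pi/2)^0] = 1;  [(t - pi/2)^1] = 0;  [(t - pi/2)^2] = -1/2.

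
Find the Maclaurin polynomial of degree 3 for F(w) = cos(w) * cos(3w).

1 - 5*w^2

Take the Cauchy product of the two expansions.
F(0) = 1
F′(0) = 0
F′′(0) = -10
F′′′(0) = 0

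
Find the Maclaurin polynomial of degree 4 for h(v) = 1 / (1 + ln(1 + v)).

Use the geometric series for the reciprocal, then substitute.
h(0) = 1
h′(0) = -1
h′′(0) = 3
h′′′(0) = -14
h^(4)(0) = 88

11*v^4/3 - 7*v^3/3 + 3*v^2/2 - v + 1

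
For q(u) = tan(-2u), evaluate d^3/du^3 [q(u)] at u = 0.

The coefficient of u^3 in the expansion is -8/3, so q′′′(0) = 3! * (-8/3) = -16.

-16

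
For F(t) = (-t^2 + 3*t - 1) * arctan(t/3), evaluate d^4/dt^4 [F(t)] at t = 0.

Distribute the polynomial across the series and collect like powers.
The coefficient of t^4 in the expansion is -1/27, so F^(4)(0) = 4! * (-1/27) = -8/9.

-8/9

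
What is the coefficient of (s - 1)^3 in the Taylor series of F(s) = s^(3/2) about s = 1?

Use the known series and substitute for the argument.
F(1) = 1
F′(1) = 3/2
F′′(1) = 3/4
F′′′(1) = -3/8
Dividing each by k! gives the coefficients c_0, ..., c_3.

-1/16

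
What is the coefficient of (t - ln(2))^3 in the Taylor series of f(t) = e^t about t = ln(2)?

1/3

f(ln(2)) = 2
f′(ln(2)) = 2
f′′(ln(2)) = 2
f′′′(ln(2)) = 2
Dividing each by k! gives the coefficients c_0, ..., c_3.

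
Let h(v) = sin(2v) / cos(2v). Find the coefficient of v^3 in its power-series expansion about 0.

8/3

Divide the numerator series by the denominator series (power-series long division).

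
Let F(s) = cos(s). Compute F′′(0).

-1

The coefficient of s^2 in the expansion is -1/2, so F′′(0) = 2! * (-1/2) = -1.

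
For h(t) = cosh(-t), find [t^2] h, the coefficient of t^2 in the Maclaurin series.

1/2

Differentiate repeatedly and evaluate at the center.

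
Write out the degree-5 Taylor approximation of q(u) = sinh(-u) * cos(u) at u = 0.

u^5/30 + u^3/3 - u

Write out both Maclaurin series and multiply, keeping only the needed powers.
q(0) = 0
q′(0) = -1
q′′(0) = 0
q′′′(0) = 2
q^(4)(0) = 0
q^(5)(0) = 4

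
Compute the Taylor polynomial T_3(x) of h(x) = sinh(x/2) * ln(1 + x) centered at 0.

-x^3/4 + x^2/2

Multiply the two series term by term and collect like powers.
h(0) = 0
h′(0) = 0
h′′(0) = 1
h′′′(0) = -3/2
Then c_k = h^(k)(0)/k! gives each Taylor coefficient.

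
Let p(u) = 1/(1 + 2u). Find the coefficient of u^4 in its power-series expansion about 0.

Use the known series and substitute for the argument.
[u^0] = 1;  [u^1] = -2;  [u^2] = 4;  [u^3] = -8;  [u^4] = 16.

16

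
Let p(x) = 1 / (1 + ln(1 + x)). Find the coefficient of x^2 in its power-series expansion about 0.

3/2

Write 1/(1+u) = 1 - u + u^2 - u^3 + ... and substitute the series for u.
p(0) = 1
p′(0) = -1
p′′(0) = 3
So c_2 = p′′(0)/2! = 3/2.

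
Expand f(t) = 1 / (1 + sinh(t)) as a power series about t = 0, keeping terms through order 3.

Use the geometric series for the reciprocal, then substitute.

-7*t^3/6 + t^2 - t + 1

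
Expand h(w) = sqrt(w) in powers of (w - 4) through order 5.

[(w - 4)^0] = 2;  [(w - 4)^1] = 1/4;  [(w - 4)^2] = -1/64;  [(w - 4)^3] = 1/512;  [(w - 4)^4] = -5/16384;  [(w - 4)^5] = 7/131072.

7*(w - 4)^5/131072 - 5*(w - 4)^4/16384 + (w - 4)^3/512 - (w - 4)^2/64 + (w - 4)/4 + 2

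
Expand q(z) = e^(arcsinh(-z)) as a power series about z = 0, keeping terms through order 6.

Plug the Maclaurin series of the inner function into that of the outer and collect terms.
q(0) = 1
q′(0) = -1
q′′(0) = 1
q′′′(0) = 0
q^(4)(0) = -3
q^(5)(0) = 0
q^(6)(0) = 45
The Taylor polynomial is Σ q^(k)(0)/k! · z^k.

z^6/16 - z^4/8 + z^2/2 - z + 1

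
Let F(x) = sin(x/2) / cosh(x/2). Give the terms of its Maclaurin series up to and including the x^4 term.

-x^3/12 + x/2

Write the quotient as an unknown series and match coefficients against numerator = denominator · series.
F(0) = 0
F′(0) = 1/2
F′′(0) = 0
F′′′(0) = -1/2
F^(4)(0) = 0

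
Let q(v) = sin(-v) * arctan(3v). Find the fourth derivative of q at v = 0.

228

Write out both Maclaurin series and multiply, keeping only the needed powers.
From the series, [v^4] q = 19/2; multiply by 4! = 24 to get 228.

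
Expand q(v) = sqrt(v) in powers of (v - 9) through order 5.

Compute the successive derivatives at the expansion point and divide by k!.
[(v - 9)^0] = 3;  [(v - 9)^1] = 1/6;  [(v - 9)^2] = -1/216;  [(v - 9)^3] = 1/3888;  [(v - 9)^4] = -5/279936;  [(v - 9)^5] = 7/5038848.

7*(v - 9)^5/5038848 - 5*(v - 9)^4/279936 + (v - 9)^3/3888 - (v - 9)^2/216 + (v - 9)/6 + 3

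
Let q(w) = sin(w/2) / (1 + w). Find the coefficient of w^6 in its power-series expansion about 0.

Multiply the two series term by term and collect like powers.

-1841/3840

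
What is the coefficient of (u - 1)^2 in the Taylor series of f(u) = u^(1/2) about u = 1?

-1/8

Use the known series and substitute for the argument.
[(u - 1)^0] = 1;  [(u - 1)^1] = 1/2;  [(u - 1)^2] = -1/8.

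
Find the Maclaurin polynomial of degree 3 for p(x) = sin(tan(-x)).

-x^3/6 - x

Let u equal the inner series; expand the outer function in u and truncate.
p(0) = 0
p′(0) = -1
p′′(0) = 0
p′′′(0) = -1
Dividing each by k! gives the coefficients c_0, ..., c_3.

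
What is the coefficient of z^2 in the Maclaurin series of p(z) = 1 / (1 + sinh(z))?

Write 1/(1+u) = 1 - u + u^2 - u^3 + ... and substitute the series for u.
p(0) = 1
p′(0) = -1
p′′(0) = 2
Then c_k = p^(k)(0)/k! gives each Taylor coefficient.

1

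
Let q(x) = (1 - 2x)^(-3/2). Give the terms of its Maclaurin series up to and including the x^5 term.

693*x^5/8 + 315*x^4/8 + 35*x^3/2 + 15*x^2/2 + 3*x + 1

q(0) = 1
q′(0) = 3
q′′(0) = 15
q′′′(0) = 105
q^(4)(0) = 945
q^(5)(0) = 10395
Dividing each by k! gives the coefficients c_0, ..., c_5.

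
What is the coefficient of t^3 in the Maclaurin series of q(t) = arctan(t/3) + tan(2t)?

215/81

Combine the two series term by term.
q(0) = 0
q′(0) = 7/3
q′′(0) = 0
q′′′(0) = 430/27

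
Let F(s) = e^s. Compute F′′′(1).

e

Use the known series and substitute for the argument.
The coefficient of (s - 1)^3 in the expansion is e/6, so F′′′(1) = 3! * (e/6) = e.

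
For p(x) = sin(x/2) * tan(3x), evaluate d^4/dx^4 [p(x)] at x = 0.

213/2

Expand each factor separately, then convolve coefficients.
The coefficient of x^4 in the expansion is 71/16, so p^(4)(0) = 4! * (71/16) = 213/2.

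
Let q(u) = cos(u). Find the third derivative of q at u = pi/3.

The coefficient of (u - pi/3)^3 in the expansion is sqrt(3)/12, so q′′′(pi/3) = 3! * (sqrt(3)/12) = sqrt(3)/2.

sqrt(3)/2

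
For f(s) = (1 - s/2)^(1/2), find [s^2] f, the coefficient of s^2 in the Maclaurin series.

f(0) = 1
f′(0) = -1/4
f′′(0) = -1/16

-1/32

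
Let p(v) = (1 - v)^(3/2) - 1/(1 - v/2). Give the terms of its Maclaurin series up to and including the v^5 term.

Combine the two series term by term.

-5*v^5/256 - 5*v^4/128 - v^3/16 + v^2/8 - 2*v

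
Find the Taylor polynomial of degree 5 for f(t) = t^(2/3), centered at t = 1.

f(1) = 1
f′(1) = 2/3
f′′(1) = -2/9
f′′′(1) = 8/27
f^(4)(1) = -56/81
f^(5)(1) = 560/243
The Taylor polynomial is Σ f^(k)(1)/k! · (t - 1)^k.

14*(t - 1)^5/729 - 7*(t - 1)^4/243 + 4*(t - 1)^3/81 - (t - 1)^2/9 + 2*(t - 1)/3 + 1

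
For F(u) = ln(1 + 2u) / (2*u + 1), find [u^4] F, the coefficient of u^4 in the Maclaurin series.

Multiply the numerator's expansion by the denominator's geometric series.

-100/3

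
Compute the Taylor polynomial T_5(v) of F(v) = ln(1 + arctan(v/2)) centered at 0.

Compose series: expand the inner function first, then feed it into the outer expansion.
[v^0] = 0;  [v^1] = 1/2;  [v^2] = -1/8;  [v^3] = 0;  [v^4] = 1/192;  [v^5] = 1/480.

v^5/480 + v^4/192 - v^2/8 + v/2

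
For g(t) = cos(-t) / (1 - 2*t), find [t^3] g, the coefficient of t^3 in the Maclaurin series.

Use 1/(1 - r) = Σ r^k on the denominator, then take the Cauchy product.
g(0) = 1
g′(0) = 2
g′′(0) = 7
g′′′(0) = 42

7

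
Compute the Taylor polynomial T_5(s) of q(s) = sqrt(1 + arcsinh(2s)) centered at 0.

43*s^5/40 + s^4/24 - s^3/6 - s^2/2 + s + 1

Let u equal the inner series; expand the outer function in u and truncate.
[s^0] = 1;  [s^1] = 1;  [s^2] = -1/2;  [s^3] = -1/6;  [s^4] = 1/24;  [s^5] = 43/40.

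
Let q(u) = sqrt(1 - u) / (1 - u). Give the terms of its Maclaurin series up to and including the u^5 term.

63*u^5/256 + 35*u^4/128 + 5*u^3/16 + 3*u^2/8 + u/2 + 1

Multiply the two series term by term and collect like powers.
q(0) = 1
q′(0) = 1/2
q′′(0) = 3/4
q′′′(0) = 15/8
q^(4)(0) = 105/16
q^(5)(0) = 945/32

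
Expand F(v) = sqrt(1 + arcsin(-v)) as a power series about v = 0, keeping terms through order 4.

Let u equal the inner series; expand the outer function in u and truncate.
F(0) = 1
F′(0) = -1/2
F′′(0) = -1/4
F′′′(0) = -7/8
F^(4)(0) = -31/16

-31*v^4/384 - 7*v^3/48 - v^2/8 - v/2 + 1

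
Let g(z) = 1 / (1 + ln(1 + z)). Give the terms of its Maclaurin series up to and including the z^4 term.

Use the geometric series for the reciprocal, then substitute.
[z^0] = 1;  [z^1] = -1;  [z^2] = 3/2;  [z^3] = -7/3;  [z^4] = 11/3.

11*z^4/3 - 7*z^3/3 + 3*z^2/2 - z + 1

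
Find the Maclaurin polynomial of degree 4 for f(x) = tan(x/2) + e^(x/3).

x^4/1944 + 31*x^3/648 + x^2/18 + 5*x/6 + 1

Combine the two series term by term.
f(0) = 1
f′(0) = 5/6
f′′(0) = 1/9
f′′′(0) = 31/108
f^(4)(0) = 1/81
Then c_k = f^(k)(0)/k! gives each Taylor coefficient.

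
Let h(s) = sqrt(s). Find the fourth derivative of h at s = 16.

The coefficient of (s - 16)^4 in the expansion is -5/2097152, so h^(4)(16) = 4! * (-5/2097152) = -15/262144.

-15/262144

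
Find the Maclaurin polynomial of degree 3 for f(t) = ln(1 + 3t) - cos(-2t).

Expand each term separately and add.

9*t^3 - 5*t^2/2 + 3*t - 1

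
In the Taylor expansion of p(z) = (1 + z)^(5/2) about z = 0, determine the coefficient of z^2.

15/8

Apply the Taylor formula c_k = f^(k)(a)/k!.
p(0) = 1
p′(0) = 5/2
p′′(0) = 15/4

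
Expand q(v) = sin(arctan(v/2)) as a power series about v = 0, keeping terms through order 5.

Plug the Maclaurin series of the inner function into that of the outer and collect terms.
q(0) = 0
q′(0) = 1/2
q′′(0) = 0
q′′′(0) = -3/8
q^(4)(0) = 0
q^(5)(0) = 45/32
The Taylor polynomial is Σ q^(k)(0)/k! · v^k.

3*v^5/256 - v^3/16 + v/2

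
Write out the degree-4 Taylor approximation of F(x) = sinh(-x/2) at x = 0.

F(0) = 0
F′(0) = -1/2
F′′(0) = 0
F′′′(0) = -1/8
F^(4)(0) = 0

-x^3/48 - x/2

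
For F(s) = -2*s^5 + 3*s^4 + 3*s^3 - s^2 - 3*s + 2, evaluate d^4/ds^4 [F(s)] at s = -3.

792

From the series, [(s + 3)^4] F = 33; multiply by 4! = 24 to get 792.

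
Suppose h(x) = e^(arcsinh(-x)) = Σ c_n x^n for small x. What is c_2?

Let u equal the inner series; expand the outer function in u and truncate.
h(0) = 1
h′(0) = -1
h′′(0) = 1
So c_2 = h′′(0)/2! = 1/2.

1/2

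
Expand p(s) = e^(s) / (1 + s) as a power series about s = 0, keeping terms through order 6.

53*s^6/144 - 11*s^5/30 + 3*s^4/8 - s^3/3 + s^2/2 + 1

Take the Cauchy product of the two expansions.
[s^0] = 1;  [s^1] = 0;  [s^2] = 1/2;  [s^3] = -1/3;  [s^4] = 3/8;  [s^5] = -11/30;  [s^6] = 53/144.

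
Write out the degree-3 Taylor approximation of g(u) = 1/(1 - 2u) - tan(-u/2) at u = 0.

Combine the two series term by term.
g(0) = 1
g′(0) = 5/2
g′′(0) = 8
g′′′(0) = 193/4

193*u^3/24 + 4*u^2 + 5*u/2 + 1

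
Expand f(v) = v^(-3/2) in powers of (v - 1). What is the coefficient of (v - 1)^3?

Compute the successive derivatives at the expansion point and divide by k!.
f(1) = 1
f′(1) = -3/2
f′′(1) = 15/4
f′′′(1) = -105/8
So c_3 = f′′′(1)/3! = -35/16.

-35/16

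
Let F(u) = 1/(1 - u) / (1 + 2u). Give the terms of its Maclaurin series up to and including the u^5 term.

-21*u^5 + 11*u^4 - 5*u^3 + 3*u^2 - u + 1

Multiply the two series term by term and collect like powers.
F(0) = 1
F′(0) = -1
F′′(0) = 6
F′′′(0) = -30
F^(4)(0) = 264
F^(5)(0) = -2520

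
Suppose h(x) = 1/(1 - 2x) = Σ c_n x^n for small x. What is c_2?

[x^0] = 1;  [x^1] = 2;  [x^2] = 4.

4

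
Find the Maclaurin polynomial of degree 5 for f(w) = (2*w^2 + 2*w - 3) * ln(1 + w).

-13*w^5/30 + 5*w^4/12 + 7*w^2/2 - 3*w

Shift and add copies of the series according to the polynomial's terms.
[w^0] = 0;  [w^1] = -3;  [w^2] = 7/2;  [w^3] = 0;  [w^4] = 5/12;  [w^5] = -13/30.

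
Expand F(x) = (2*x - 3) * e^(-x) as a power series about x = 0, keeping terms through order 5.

13*x^5/120 - 11*x^4/24 + 3*x^3/2 - 7*x^2/2 + 5*x - 3

Multiply each power in the prefactor through the base expansion.
[x^0] = -3;  [x^1] = 5;  [x^2] = -7/2;  [x^3] = 3/2;  [x^4] = -11/24;  [x^5] = 13/120.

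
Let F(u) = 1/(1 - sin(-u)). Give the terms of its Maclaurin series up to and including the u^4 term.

2*u^4/3 - 5*u^3/6 + u^2 - u + 1

Substitute the inner expansion into the outer series and collect powers.
F(0) = 1
F′(0) = -1
F′′(0) = 2
F′′′(0) = -5
F^(4)(0) = 16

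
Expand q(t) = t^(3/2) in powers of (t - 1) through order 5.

-3*(t - 1)^5/256 + 3*(t - 1)^4/128 - (t - 1)^3/16 + 3*(t - 1)^2/8 + 3*(t - 1)/2 + 1

Apply the Taylor formula c_k = f^(k)(a)/k!.
q(1) = 1
q′(1) = 3/2
q′′(1) = 3/4
q′′′(1) = -3/8
q^(4)(1) = 9/16
q^(5)(1) = -45/32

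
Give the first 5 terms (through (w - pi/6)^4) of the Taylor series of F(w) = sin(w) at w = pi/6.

(w - pi/6)^4/48 - sqrt(3)*(w - pi/6)^3/12 - (w - pi/6)^2/4 + sqrt(3)*(w - pi/6)/2 + 1/2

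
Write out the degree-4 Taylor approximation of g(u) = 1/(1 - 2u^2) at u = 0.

4*u^4 + 2*u^2 + 1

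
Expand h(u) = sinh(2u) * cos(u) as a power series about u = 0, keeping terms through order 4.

u^3/3 + 2*u

Write out both Maclaurin series and multiply, keeping only the needed powers.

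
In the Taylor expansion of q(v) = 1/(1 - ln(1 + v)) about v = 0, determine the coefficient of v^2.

1/2

Substitute the inner expansion into the outer series and collect powers.
q(0) = 1
q′(0) = 1
q′′(0) = 1
So c_2 = q′′(0)/2! = 1/2.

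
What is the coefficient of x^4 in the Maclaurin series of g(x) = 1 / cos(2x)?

10/3

Write the quotient as an unknown series and match coefficients against numerator = denominator · series.
g(0) = 1
g′(0) = 0
g′′(0) = 4
g′′′(0) = 0
g^(4)(0) = 80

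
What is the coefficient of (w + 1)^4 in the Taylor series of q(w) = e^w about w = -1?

e^(-1)/24

Differentiate repeatedly and evaluate at the center.
q(-1) = e^(-1)
q′(-1) = e^(-1)
q′′(-1) = e^(-1)
q′′′(-1) = e^(-1)
q^(4)(-1) = e^(-1)
The Taylor polynomial is Σ q^(k)(-1)/k! · (w + 1)^k.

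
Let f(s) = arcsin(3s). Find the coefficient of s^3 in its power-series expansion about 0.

[s^0] = 0;  [s^1] = 3;  [s^2] = 0;  [s^3] = 9/2.

9/2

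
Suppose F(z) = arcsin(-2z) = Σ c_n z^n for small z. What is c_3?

Apply the Taylor formula c_k = f^(k)(a)/k!.
[z^0] = 0;  [z^1] = -2;  [z^2] = 0;  [z^3] = -4/3.

-4/3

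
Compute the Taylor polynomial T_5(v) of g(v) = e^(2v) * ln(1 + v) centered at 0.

11*v^5/30 + 3*v^4/4 + 4*v^3/3 + 3*v^2/2 + v

Write out both Maclaurin series and multiply, keeping only the needed powers.
g(0) = 0
g′(0) = 1
g′′(0) = 3
g′′′(0) = 8
g^(4)(0) = 18
g^(5)(0) = 44
Then c_k = g^(k)(0)/k! gives each Taylor coefficient.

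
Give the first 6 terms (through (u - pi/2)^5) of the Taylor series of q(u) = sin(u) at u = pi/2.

(u - pi/2)^4/24 - (u - pi/2)^2/2 + 1

Apply the Taylor formula c_k = f^(k)(a)/k!.
[(u - pi/2)^0] = 1;  [(u - pi/2)^1] = 0;  [(u - pi/2)^2] = -1/2;  [(u - pi/2)^3] = 0;  [(u - pi/2)^4] = 1/24;  [(u - pi/2)^5] = 0.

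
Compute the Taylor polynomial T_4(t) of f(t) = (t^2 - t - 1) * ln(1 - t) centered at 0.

t^4/12 - t^3/6 + 3*t^2/2 + t

Distribute the polynomial across the series and collect like powers.
f(0) = 0
f′(0) = 1
f′′(0) = 3
f′′′(0) = -1
f^(4)(0) = 2
The Taylor polynomial is Σ f^(k)(0)/k! · t^k.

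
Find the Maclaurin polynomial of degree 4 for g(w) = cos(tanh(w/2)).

3*w^4/128 - w^2/8 + 1

Let u equal the inner series; expand the outer function in u and truncate.
g(0) = 1
g′(0) = 0
g′′(0) = -1/4
g′′′(0) = 0
g^(4)(0) = 9/16
Then c_k = g^(k)(0)/k! gives each Taylor coefficient.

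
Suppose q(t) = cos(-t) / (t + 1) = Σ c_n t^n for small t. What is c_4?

Expand 1/(denominator) as a geometric series and multiply by the numerator's series.
q(0) = 1
q′(0) = -1
q′′(0) = 1
q′′′(0) = -3
q^(4)(0) = 13
So c_4 = q^(4)(0)/4! = 13/24.

13/24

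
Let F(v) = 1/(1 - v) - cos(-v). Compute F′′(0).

3

Expand each term separately and add.
From the series, [v^2] F = 3/2; multiply by 2! = 2 to get 3.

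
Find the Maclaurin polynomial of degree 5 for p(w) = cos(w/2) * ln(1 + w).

103*w^5/640 - 3*w^4/16 + 5*w^3/24 - w^2/2 + w

Expand each factor separately, then convolve coefficients.
p(0) = 0
p′(0) = 1
p′′(0) = -1
p′′′(0) = 5/4
p^(4)(0) = -9/2
p^(5)(0) = 309/16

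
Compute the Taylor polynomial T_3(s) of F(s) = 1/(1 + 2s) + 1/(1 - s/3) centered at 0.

Add the two expansions coefficient-wise.
[s^0] = 2;  [s^1] = -5/3;  [s^2] = 37/9;  [s^3] = -215/27.

-215*s^3/27 + 37*s^2/9 - 5*s/3 + 2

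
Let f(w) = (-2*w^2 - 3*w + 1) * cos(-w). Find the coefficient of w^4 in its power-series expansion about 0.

Distribute the polynomial across the series and collect like powers.
f(0) = 1
f′(0) = -3
f′′(0) = -5
f′′′(0) = 9
f^(4)(0) = 25
Dividing each by k! gives the coefficients c_0, ..., c_4.

25/24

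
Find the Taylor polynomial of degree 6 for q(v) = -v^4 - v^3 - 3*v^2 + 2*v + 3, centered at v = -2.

-(v + 2)^4 + 7*(v + 2)^3 - 21*(v + 2)^2 + 34*(v + 2) - 21

Differentiate repeatedly and evaluate at the center.
q(-2) = -21
q′(-2) = 34
q′′(-2) = -42
q′′′(-2) = 42
q^(4)(-2) = -24
q^(5)(-2) = 0
q^(6)(-2) = 0
Dividing each by k! gives the coefficients c_0, ..., c_6.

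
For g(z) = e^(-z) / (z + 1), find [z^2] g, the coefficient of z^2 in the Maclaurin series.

Multiply the numerator's expansion by the denominator's geometric series.
g(0) = 1
g′(0) = -2
g′′(0) = 5
So c_2 = g′′(0)/2! = 5/2.

5/2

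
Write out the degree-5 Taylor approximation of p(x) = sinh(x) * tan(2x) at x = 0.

Expand each factor separately, then convolve coefficients.
[x^0] = 0;  [x^1] = 0;  [x^2] = 2;  [x^3] = 0;  [x^4] = 3;  [x^5] = 0.

3*x^4 + 2*x^2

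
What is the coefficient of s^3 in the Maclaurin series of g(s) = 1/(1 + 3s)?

-27

c_3 = g′′′(0)/3! = -27.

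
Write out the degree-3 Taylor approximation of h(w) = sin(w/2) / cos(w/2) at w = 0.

Divide the numerator series by the denominator series (power-series long division).
h(0) = 0
h′(0) = 1/2
h′′(0) = 0
h′′′(0) = 1/4

w^3/24 + w/2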